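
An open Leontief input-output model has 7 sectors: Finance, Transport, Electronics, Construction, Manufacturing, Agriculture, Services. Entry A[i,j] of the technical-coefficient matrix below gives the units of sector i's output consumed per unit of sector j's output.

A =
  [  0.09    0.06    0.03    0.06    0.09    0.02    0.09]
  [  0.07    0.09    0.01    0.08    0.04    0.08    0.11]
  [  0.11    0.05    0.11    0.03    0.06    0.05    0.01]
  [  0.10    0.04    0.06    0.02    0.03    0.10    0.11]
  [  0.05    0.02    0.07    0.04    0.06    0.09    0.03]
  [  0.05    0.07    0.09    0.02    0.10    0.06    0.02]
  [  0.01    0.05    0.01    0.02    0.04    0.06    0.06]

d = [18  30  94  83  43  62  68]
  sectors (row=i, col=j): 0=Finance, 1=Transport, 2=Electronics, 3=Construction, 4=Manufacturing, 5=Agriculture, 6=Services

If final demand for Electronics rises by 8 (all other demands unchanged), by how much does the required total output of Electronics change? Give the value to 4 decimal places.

Form M = I − A:
  [  0.91   -0.06   -0.03   -0.06   -0.09   -0.02   -0.09]
  [ -0.07    0.91   -0.01   -0.08   -0.04   -0.08   -0.11]
  [ -0.11   -0.05    0.89   -0.03   -0.06   -0.05   -0.01]
  [ -0.10   -0.04   -0.06    0.98   -0.03   -0.10   -0.11]
  [ -0.05   -0.02   -0.07   -0.04    0.94   -0.09   -0.03]
  [ -0.05   -0.07   -0.09   -0.02   -0.10    0.94   -0.02]
  [ -0.01   -0.05   -0.01   -0.02   -0.04   -0.06    0.94]
Leontief inverse L = M⁻¹:
  [  1.1365    0.0980    0.0642    0.0891    0.1329    0.0669    0.1371]
  [  0.1190    1.1352    0.0463    0.1110    0.0872    0.1322    0.1633]
  [  0.1642    0.0890    1.1525    0.0599    0.1070    0.0922    0.0508]
  [  0.1475    0.0825    0.0991    1.0485    0.0793    0.1443    0.1531]
  [  0.0920    0.0521    0.1080    0.0619    1.0999    0.1279    0.0611]
  [  0.0987    0.1071    0.1315    0.0484    0.1439    1.1046    0.0571]
  [  0.0335    0.0732    0.0305    0.0355    0.0649    0.0877    1.0840]
Total output x = L · d:
  x_0 = 1.1365·18 + 0.0980·30 + 0.0642·94 + 0.0891·83 + 0.1329·43 + 0.0669·62 + 0.1371·68 = 56.0047
  x_1 = 0.1190·18 + 1.1352·30 + 0.0463·94 + 0.1110·83 + 0.0872·43 + 0.1322·62 + 0.1633·68 = 72.8114
  x_2 = 0.1642·18 + 0.0890·30 + 1.1525·94 + 0.0599·83 + 0.1070·43 + 0.0922·62 + 0.0508·68 = 132.7013
  x_3 = 0.1475·18 + 0.0825·30 + 0.0991·94 + 1.0485·83 + 0.0793·43 + 0.1443·62 + 0.1531·68 = 124.2504
  x_4 = 0.0920·18 + 0.0521·30 + 0.1080·94 + 0.0619·83 + 1.0999·43 + 0.1279·62 + 0.0611·68 = 77.8992
  x_5 = 0.0987·18 + 0.1071·30 + 0.1315·94 + 0.0484·83 + 0.1439·43 + 1.1046·62 + 0.0571·68 = 99.9215
  x_6 = 0.0335·18 + 0.0732·30 + 0.0305·94 + 0.0355·83 + 0.0649·43 + 0.0877·62 + 1.0840·68 = 90.5573
Δx_2 = L[2,2] · Δd_2 = 1.1525 · 8 = 9.2198

9.2198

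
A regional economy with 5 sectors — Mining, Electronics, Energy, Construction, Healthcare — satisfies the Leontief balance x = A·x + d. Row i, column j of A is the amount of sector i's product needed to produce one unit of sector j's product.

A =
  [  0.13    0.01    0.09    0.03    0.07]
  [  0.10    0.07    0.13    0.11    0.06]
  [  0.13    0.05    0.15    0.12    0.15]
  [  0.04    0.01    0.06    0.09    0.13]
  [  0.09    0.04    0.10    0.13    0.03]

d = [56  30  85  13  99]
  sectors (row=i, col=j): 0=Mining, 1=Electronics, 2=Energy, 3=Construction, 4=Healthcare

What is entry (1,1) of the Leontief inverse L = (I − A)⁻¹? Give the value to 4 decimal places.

Form M = I − A:
  [  0.87   -0.01   -0.09   -0.03   -0.07]
  [ -0.10    0.93   -0.13   -0.11   -0.06]
  [ -0.13   -0.05    0.85   -0.12   -0.15]
  [ -0.04   -0.01   -0.06    0.91   -0.13]
  [ -0.09   -0.04   -0.10   -0.13    0.97]
Leontief inverse L = M⁻¹:
  [  1.1912    0.0270    0.1502    0.0797    0.1215]
  [  0.1815    1.0969    0.2166    0.1871    0.1395]
  [  0.2330    0.0831    1.2582    0.2188    0.2458]
  [  0.0918    0.0273    0.1160    1.1462    0.1799]
  [  0.1543    0.0600    0.1681    0.1913    1.0974]
Total output x = L · d:
  x_0 = 1.1912·56 + 0.0270·30 + 0.1502·85 + 0.0797·13 + 0.1215·99 = 93.3492
  x_1 = 0.1815·56 + 1.0969·30 + 0.2166·85 + 0.1871·13 + 0.1395·99 = 77.7220
  x_2 = 0.2330·56 + 0.0831·30 + 1.2582·85 + 0.2188·13 + 0.2458·99 = 149.6743
  x_3 = 0.0918·56 + 0.0273·30 + 0.1160·85 + 1.1462·13 + 0.1799·99 = 48.5204
  x_4 = 0.1543·56 + 0.0600·30 + 0.1681·85 + 0.1913·13 + 1.0974·99 = 135.8612

L[1,1] = 1.0969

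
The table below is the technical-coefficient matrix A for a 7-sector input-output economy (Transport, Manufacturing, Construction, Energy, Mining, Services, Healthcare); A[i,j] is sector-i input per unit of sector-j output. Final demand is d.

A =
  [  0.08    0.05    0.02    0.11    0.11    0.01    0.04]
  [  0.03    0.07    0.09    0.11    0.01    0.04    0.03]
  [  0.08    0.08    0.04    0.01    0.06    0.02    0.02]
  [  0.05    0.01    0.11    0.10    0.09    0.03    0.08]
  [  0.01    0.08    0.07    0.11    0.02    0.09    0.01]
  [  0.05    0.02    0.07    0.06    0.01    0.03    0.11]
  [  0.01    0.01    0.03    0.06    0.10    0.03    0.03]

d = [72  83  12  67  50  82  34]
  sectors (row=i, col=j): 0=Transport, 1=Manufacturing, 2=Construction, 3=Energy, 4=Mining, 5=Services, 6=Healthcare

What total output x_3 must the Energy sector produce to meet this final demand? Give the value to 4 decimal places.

104.5248

Form M = I − A:
  [  0.92   -0.05   -0.02   -0.11   -0.11   -0.01   -0.04]
  [ -0.03    0.93   -0.09   -0.11   -0.01   -0.04   -0.03]
  [ -0.08   -0.08    0.96   -0.01   -0.06   -0.02   -0.02]
  [ -0.05   -0.01   -0.11    0.90   -0.09   -0.03   -0.08]
  [ -0.01   -0.08   -0.07   -0.11    0.98   -0.09   -0.01]
  [ -0.05   -0.02   -0.07   -0.06   -0.01    0.97   -0.11]
  [ -0.01   -0.01   -0.03   -0.06   -0.10   -0.03    0.97]
Leontief inverse L = M⁻¹:
  [  1.1092    0.0819    0.0666    0.1722    0.1527    0.0378    0.0697]
  [  0.0602    1.0975    0.1317    0.1566    0.0471    0.0596    0.0593]
  [  0.1029    0.1070    1.0704    0.0534    0.0875    0.0385    0.0393]
  [  0.0838    0.0447    0.1562    1.1566    0.1376    0.0579    0.1114]
  [  0.0401    0.1072    0.1153    0.1584    1.0532    0.1112    0.0439]
  [  0.0745    0.0419    0.1010    0.1000    0.0485    1.0472    0.1340]
  [  0.0269    0.0306    0.0598    0.0960    0.1234    0.0496    1.0490]
Total output x = L · d:
  x_0 = 1.1092·72 + 0.0819·83 + 0.0666·12 + 0.1722·67 + 0.1527·50 + 0.0378·82 + 0.0697·34 = 112.1088
  x_1 = 0.0602·72 + 1.0975·83 + 0.1317·12 + 0.1566·67 + 0.0471·50 + 0.0596·82 + 0.0593·34 = 116.7572
  x_2 = 0.1029·72 + 0.1070·83 + 1.0704·12 + 0.0534·67 + 0.0875·50 + 0.0385·82 + 0.0393·34 = 41.5837
  x_3 = 0.0838·72 + 0.0447·83 + 0.1562·12 + 1.1566·67 + 0.1376·50 + 0.0579·82 + 0.1114·34 = 104.5248
  x_4 = 0.0401·72 + 0.1072·83 + 0.1153·12 + 0.1584·67 + 1.0532·50 + 0.1112·82 + 0.0439·34 = 87.0514
  x_5 = 0.0745·72 + 0.0419·83 + 0.1010·12 + 0.1000·67 + 0.0485·50 + 1.0472·82 + 0.1340·34 = 109.6097
  x_6 = 0.0269·72 + 0.0306·83 + 0.0598·12 + 0.0960·67 + 0.1234·50 + 0.0496·82 + 1.0490·34 = 57.5269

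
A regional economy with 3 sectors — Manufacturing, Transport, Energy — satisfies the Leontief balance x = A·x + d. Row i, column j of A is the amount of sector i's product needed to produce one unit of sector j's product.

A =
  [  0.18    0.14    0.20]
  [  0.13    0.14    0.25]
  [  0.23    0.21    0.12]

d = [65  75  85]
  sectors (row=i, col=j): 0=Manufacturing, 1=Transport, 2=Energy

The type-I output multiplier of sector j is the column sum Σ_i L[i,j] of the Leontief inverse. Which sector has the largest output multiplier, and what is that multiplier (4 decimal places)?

Form M = I − A:
  [  0.82   -0.14   -0.20]
  [ -0.13    0.86   -0.25]
  [ -0.23   -0.21    0.88]
Leontief inverse L = M⁻¹:
  [  1.3852    0.3249    0.4071]
  [  0.3381    1.3288    0.4543]
  [  0.4427    0.4020    1.3512]
Total output x = L · d:
  x_0 = 1.3852·65 + 0.3249·75 + 0.4071·85 = 149.0136
  x_1 = 0.3381·65 + 1.3288·75 + 0.4543·85 = 160.2519
  x_2 = 0.4427·65 + 0.4020·75 + 1.3512·85 = 173.7796
Output multipliers (column sums of L):
  Manufacturing: 2.1660
  Transport: 2.0557
  Energy: 2.2127

Energy (2.2127)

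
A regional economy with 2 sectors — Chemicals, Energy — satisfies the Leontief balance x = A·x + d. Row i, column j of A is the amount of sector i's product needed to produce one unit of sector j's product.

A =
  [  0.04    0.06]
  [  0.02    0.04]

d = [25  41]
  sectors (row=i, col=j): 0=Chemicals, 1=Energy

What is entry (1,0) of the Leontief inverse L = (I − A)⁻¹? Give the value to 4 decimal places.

L[1,0] = 0.0217

Form M = I − A:
  [  0.96   -0.06]
  [ -0.02    0.96]
Leontief inverse L = M⁻¹:
  [  1.0430    0.0652]
  [  0.0217    1.0430]
Total output x = L · d:
  x_0 = 1.0430·25 + 0.0652·41 = 28.7484
  x_1 = 0.0217·25 + 1.0430·41 = 43.3073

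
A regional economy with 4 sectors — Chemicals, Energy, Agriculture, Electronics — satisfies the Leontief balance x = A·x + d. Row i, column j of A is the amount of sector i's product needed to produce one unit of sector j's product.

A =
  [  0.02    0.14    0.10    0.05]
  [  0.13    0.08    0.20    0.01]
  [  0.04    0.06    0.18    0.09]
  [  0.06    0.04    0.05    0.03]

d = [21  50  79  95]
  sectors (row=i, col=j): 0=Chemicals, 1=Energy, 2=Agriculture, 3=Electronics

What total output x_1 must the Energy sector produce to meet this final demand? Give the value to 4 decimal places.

Form M = I − A:
  [  0.98   -0.14   -0.10   -0.05]
  [ -0.13    0.92   -0.20   -0.01]
  [ -0.04   -0.06    0.82   -0.09]
  [ -0.06   -0.04   -0.05    0.97]
Leontief inverse L = M⁻¹:
  [  1.0553    0.1752    0.1758    0.0725]
  [  0.1656    1.1338    0.2997    0.0480]
  [  0.0719    0.0984    1.2597    0.1216]
  [  0.0758    0.0627    0.0882    1.0437]
Total output x = L · d:
  x_0 = 1.0553·21 + 0.1752·50 + 0.1758·79 + 0.0725·95 = 51.7018
  x_1 = 0.1656·21 + 1.1338·50 + 0.2997·79 + 0.0480·95 = 88.4011
  x_2 = 0.0719·21 + 0.0984·50 + 1.2597·79 + 0.1216·95 = 117.4970
  x_3 = 0.0758·21 + 0.0627·50 + 0.0882·79 + 1.0437·95 = 110.8381

88.4011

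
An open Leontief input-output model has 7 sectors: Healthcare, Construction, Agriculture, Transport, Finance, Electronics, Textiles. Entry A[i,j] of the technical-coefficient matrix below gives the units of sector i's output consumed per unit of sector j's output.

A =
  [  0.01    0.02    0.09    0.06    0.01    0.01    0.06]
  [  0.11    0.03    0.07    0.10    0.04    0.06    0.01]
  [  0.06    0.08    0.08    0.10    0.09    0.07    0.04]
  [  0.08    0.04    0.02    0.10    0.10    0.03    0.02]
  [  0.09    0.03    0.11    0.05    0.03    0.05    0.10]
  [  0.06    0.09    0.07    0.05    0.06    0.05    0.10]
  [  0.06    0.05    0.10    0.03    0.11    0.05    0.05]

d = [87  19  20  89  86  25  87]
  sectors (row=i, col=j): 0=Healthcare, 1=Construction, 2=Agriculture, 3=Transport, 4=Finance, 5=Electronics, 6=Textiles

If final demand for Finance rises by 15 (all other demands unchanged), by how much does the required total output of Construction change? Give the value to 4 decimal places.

1.2509

Form M = I − A:
  [  0.99   -0.02   -0.09   -0.06   -0.01   -0.01   -0.06]
  [ -0.11    0.97   -0.07   -0.10   -0.04   -0.06   -0.01]
  [ -0.06   -0.08    0.92   -0.10   -0.09   -0.07   -0.04]
  [ -0.08   -0.04   -0.02    0.90   -0.10   -0.03   -0.02]
  [ -0.09   -0.03   -0.11   -0.05    0.97   -0.05   -0.10]
  [ -0.06   -0.09   -0.07   -0.05   -0.06    0.95   -0.10]
  [ -0.06   -0.05   -0.10   -0.03   -0.11   -0.05    0.95]
Leontief inverse L = M⁻¹:
  [  1.0413    0.0443    0.1240    0.0952    0.0452    0.0326    0.0816]
  [  0.1538    1.0637    0.1212    0.1531    0.0834    0.0895    0.0474]
  [  0.1222    0.1234    1.1475    0.1666    0.1469    0.1113    0.0880]
  [  0.1240    0.0681    0.0693    1.1474    0.1387    0.0572    0.0562]
  [  0.1393    0.0704    0.1729    0.1061    1.0837    0.0865    0.1422]
  [  0.1165    0.1301    0.1357    0.1089    0.1140    1.0891    0.1434]
  [  0.1129    0.0889    0.1644    0.0859    0.1586    0.0876    1.0953]
Total output x = L · d:
  x_0 = 1.0413·87 + 0.0443·19 + 0.1240·20 + 0.0952·89 + 0.0452·86 + 0.0326·25 + 0.0816·87 = 114.1793
  x_1 = 0.1538·87 + 1.0637·19 + 0.1212·20 + 0.1531·89 + 0.0834·86 + 0.0895·25 + 0.0474·87 = 63.1768
  x_2 = 0.1222·87 + 0.1234·19 + 1.1475·20 + 0.1666·89 + 0.1469·86 + 0.1113·25 + 0.0880·87 = 73.8214
  x_3 = 0.1240·87 + 0.0681·19 + 0.0693·20 + 1.1474·89 + 0.1387·86 + 0.0572·25 + 0.0562·87 = 133.8374
  x_4 = 0.1393·87 + 0.0704·19 + 0.1729·20 + 0.1061·89 + 1.0837·86 + 0.0865·25 + 0.1422·87 = 134.0886
  x_5 = 0.1165·87 + 0.1301·19 + 0.1357·20 + 0.1089·89 + 0.1140·86 + 1.0891·25 + 0.1434·87 = 74.5236
  x_6 = 0.1129·87 + 0.0889·19 + 0.1644·20 + 0.0859·89 + 0.1586·86 + 0.0876·25 + 1.0953·87 = 133.5608
Δx_1 = L[1,4] · Δd_4 = 0.0834 · 15 = 1.2509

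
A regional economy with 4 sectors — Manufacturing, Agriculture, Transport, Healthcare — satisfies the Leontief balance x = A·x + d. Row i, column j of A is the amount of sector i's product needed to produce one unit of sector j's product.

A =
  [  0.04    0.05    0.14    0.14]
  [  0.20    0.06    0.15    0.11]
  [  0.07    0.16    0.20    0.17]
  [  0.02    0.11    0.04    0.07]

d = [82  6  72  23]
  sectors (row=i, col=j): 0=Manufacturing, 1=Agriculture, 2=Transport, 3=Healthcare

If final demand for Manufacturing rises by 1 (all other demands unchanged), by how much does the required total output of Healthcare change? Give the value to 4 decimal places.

Form M = I − A:
  [  0.96   -0.05   -0.14   -0.14]
  [ -0.20    0.94   -0.15   -0.11]
  [ -0.07   -0.16    0.80   -0.17]
  [ -0.02   -0.11   -0.04    0.93]
Leontief inverse L = M⁻¹:
  [  1.0879    0.1217    0.2242    0.2191]
  [  0.2644    1.1509    0.2733    0.2259]
  [  0.1612    0.2728    1.3445    0.3023]
  [  0.0616    0.1505    0.0950    1.1197]
Total output x = L · d:
  x_0 = 1.0879·82 + 0.1217·6 + 0.2242·72 + 0.2191·23 = 111.1192
  x_1 = 0.2644·82 + 1.1509·6 + 0.2733·72 + 0.2259·23 = 53.4626
  x_2 = 0.1612·82 + 0.2728·6 + 1.3445·72 + 0.3023·23 = 118.6064
  x_3 = 0.0616·82 + 0.1505·6 + 0.0950·72 + 1.1197·23 = 38.5457
Δx_3 = L[3,0] · Δd_0 = 0.0616 · 1 = 0.0616

0.0616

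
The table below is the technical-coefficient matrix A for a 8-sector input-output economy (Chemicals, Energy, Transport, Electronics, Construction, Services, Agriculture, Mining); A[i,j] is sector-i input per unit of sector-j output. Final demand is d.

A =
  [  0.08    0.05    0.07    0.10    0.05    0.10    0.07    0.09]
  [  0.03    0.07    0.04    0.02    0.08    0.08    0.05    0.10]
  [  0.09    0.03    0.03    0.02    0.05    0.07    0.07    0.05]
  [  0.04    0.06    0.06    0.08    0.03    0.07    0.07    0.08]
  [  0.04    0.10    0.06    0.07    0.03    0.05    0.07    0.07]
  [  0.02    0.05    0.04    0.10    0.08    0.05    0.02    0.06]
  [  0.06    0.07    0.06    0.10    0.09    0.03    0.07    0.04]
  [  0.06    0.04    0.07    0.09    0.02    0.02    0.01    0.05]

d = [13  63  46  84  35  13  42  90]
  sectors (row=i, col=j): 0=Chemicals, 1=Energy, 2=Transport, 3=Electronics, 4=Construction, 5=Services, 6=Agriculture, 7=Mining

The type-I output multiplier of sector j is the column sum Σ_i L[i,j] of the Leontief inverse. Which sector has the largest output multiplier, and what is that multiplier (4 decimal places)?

Form M = I − A:
  [  0.92   -0.05   -0.07   -0.10   -0.05   -0.10   -0.07   -0.09]
  [ -0.03    0.93   -0.04   -0.02   -0.08   -0.08   -0.05   -0.10]
  [ -0.09   -0.03    0.97   -0.02   -0.05   -0.07   -0.07   -0.05]
  [ -0.04   -0.06   -0.06    0.92   -0.03   -0.07   -0.07   -0.08]
  [ -0.04   -0.10   -0.06   -0.07    0.97   -0.05   -0.07   -0.07]
  [ -0.02   -0.05   -0.04   -0.10   -0.08    0.95   -0.02   -0.06]
  [ -0.06   -0.07   -0.06   -0.10   -0.09   -0.03    0.93   -0.04]
  [ -0.06   -0.04   -0.07   -0.09   -0.02   -0.02   -0.01    0.95]
Leontief inverse L = M⁻¹:
  [  1.1395    0.1152    0.1322    0.1861    0.1100    0.1665    0.1296    0.1668]
  [  0.0732    1.1215    0.0868    0.0831    0.1257    0.1275    0.0925    0.1578]
  [  0.1315    0.0760    1.0734    0.0811    0.0929    0.1159    0.1115    0.1026]
  [  0.0871    0.1121    0.1092    1.1470    0.0787    0.1220    0.1172    0.1408]
  [  0.0870    0.1531    0.1088    0.1343    1.0800    0.1033    0.1180    0.1325]
  [  0.0584    0.0970    0.0823    0.1561    0.1184    1.0951    0.0612    0.1137]
  [  0.1114    0.1301    0.1138    0.1708    0.1416    0.0889    1.1258    0.1081]
  [  0.0972    0.0773    0.1067    0.1378    0.0533    0.0621    0.0470    1.0970]
Total output x = L · d:
  x_0 = 1.1395·13 + 0.1152·63 + 0.1322·46 + 0.1861·84 + 0.1100·35 + 0.1665·13 + 0.1296·42 + 0.1668·90 = 70.2554
  x_1 = 0.0732·13 + 1.1215·63 + 0.0868·46 + 0.0831·84 + 0.1257·35 + 0.1275·13 + 0.0925·42 + 0.1578·90 = 106.7233
  x_2 = 0.1315·13 + 0.0760·63 + 1.0734·46 + 0.0811·84 + 0.0929·35 + 0.1159·13 + 0.1115·42 + 0.1026·90 = 81.3608
  x_3 = 0.0871·13 + 0.1121·63 + 0.1092·46 + 1.1470·84 + 0.0787·35 + 0.1220·13 + 0.1172·42 + 0.1408·90 = 131.4986
  x_4 = 0.0870·13 + 0.1531·63 + 0.1088·46 + 0.1343·84 + 1.0800·35 + 0.1033·13 + 0.1180·42 + 0.1325·90 = 83.0936
  x_5 = 0.0584·13 + 0.0970·63 + 0.0823·46 + 0.1561·84 + 0.1184·35 + 1.0951·13 + 0.0612·42 + 0.1137·90 = 54.9473
  x_6 = 0.1114·13 + 0.1301·63 + 0.1138·46 + 0.1708·84 + 0.1416·35 + 0.0889·13 + 1.1258·42 + 0.1081·90 = 92.3486
  x_7 = 0.0972·13 + 0.0773·63 + 0.1067·46 + 0.1378·84 + 0.0533·35 + 0.0621·13 + 0.0470·42 + 1.0970·90 = 125.9986
Output multipliers (column sums of L):
  Chemicals: 1.7853
  Energy: 1.8823
  Transport: 1.8132
  Electronics: 2.0963
  Construction: 1.8006
  Services: 1.8814
  Agriculture: 1.8028
  Mining: 2.0193

Electronics (2.0963)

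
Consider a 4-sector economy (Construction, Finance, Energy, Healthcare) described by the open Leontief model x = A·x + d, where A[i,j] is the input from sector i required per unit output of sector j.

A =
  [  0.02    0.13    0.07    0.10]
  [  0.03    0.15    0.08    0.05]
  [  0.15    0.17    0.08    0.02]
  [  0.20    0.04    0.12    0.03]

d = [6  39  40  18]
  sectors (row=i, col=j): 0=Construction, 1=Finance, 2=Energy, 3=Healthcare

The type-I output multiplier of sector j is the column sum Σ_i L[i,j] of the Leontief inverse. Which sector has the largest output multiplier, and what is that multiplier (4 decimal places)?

Finance (1.7868)

Form M = I − A:
  [  0.98   -0.13   -0.07   -0.10]
  [ -0.03    0.85   -0.08   -0.05]
  [ -0.15   -0.17    0.92   -0.02]
  [ -0.20   -0.04   -0.12    0.97]
Leontief inverse L = M⁻¹:
  [  1.0687    0.1920    0.1140    0.1224]
  [  0.0704    1.2147    0.1204    0.0724]
  [  0.1926    0.2584    1.1315    0.0565]
  [  0.2471    0.1216    0.1684    1.0661]
Total output x = L · d:
  x_0 = 1.0687·6 + 0.1920·39 + 0.1140·40 + 0.1224·18 = 20.6635
  x_1 = 0.0704·6 + 1.2147·39 + 0.1204·40 + 0.0724·18 = 53.9157
  x_2 = 0.1926·6 + 0.2584·39 + 1.1315·40 + 0.0565·18 = 57.5090
  x_3 = 0.2471·6 + 0.1216·39 + 0.1684·40 + 1.0661·18 = 32.1551
Output multipliers (column sums of L):
  Construction: 1.5788
  Finance: 1.7868
  Energy: 1.5343
  Healthcare: 1.3174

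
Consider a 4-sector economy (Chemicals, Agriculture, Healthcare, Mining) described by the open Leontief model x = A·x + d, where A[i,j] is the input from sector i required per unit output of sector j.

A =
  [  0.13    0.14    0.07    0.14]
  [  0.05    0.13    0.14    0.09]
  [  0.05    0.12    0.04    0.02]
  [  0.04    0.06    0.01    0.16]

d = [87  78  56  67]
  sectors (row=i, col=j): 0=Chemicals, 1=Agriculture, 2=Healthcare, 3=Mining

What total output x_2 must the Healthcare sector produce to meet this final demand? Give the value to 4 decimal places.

82.8462

Form M = I − A:
  [  0.87   -0.14   -0.07   -0.14]
  [ -0.05    0.87   -0.14   -0.09]
  [ -0.05   -0.12    0.96   -0.02]
  [ -0.04   -0.06   -0.01    0.84]
Leontief inverse L = M⁻¹:
  [  1.1794    0.2218    0.1207    0.2232]
  [  0.0861    1.1986    0.1826    0.1471]
  [  0.0735    0.1634    1.0714    0.0553]
  [  0.0632    0.0981    0.0315    1.2123]
Total output x = L · d:
  x_0 = 1.1794·87 + 0.2218·78 + 0.1207·56 + 0.2232·67 = 141.6193
  x_1 = 0.0861·87 + 1.1986·78 + 0.1826·56 + 0.1471·67 = 121.0713
  x_2 = 0.0735·87 + 0.1634·78 + 1.0714·56 + 0.0553·67 = 82.8462
  x_3 = 0.0632·87 + 0.0981·78 + 0.0315·56 + 1.2123·67 = 96.1399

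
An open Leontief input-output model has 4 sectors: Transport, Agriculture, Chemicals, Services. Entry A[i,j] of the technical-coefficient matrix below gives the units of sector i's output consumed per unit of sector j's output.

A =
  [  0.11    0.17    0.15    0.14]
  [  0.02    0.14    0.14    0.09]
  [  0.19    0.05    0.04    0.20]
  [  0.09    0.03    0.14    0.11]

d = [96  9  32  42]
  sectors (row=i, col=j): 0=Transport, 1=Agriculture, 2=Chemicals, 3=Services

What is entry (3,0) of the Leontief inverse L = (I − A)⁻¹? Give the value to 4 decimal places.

Form M = I − A:
  [  0.89   -0.17   -0.15   -0.14]
  [ -0.02    0.86   -0.14   -0.09]
  [ -0.19   -0.05    0.96   -0.20]
  [ -0.09   -0.03   -0.14    0.89]
Leontief inverse L = M⁻¹:
  [  1.2152    0.2656    0.2692    0.2785]
  [  0.0918    1.1999    0.2162    0.1844]
  [  0.2807    0.1335    1.1511    0.3163]
  [  0.1701    0.0883    0.2156    1.2077]
Total output x = L · d:
  x_0 = 1.2152·96 + 0.2656·9 + 0.2692·32 + 0.2785·42 = 139.3622
  x_1 = 0.0918·96 + 1.1999·9 + 0.2162·32 + 0.1844·42 = 34.2712
  x_2 = 0.2807·96 + 0.1335·9 + 1.1511·32 + 0.3163·42 = 78.2737
  x_3 = 0.1701·96 + 0.0883·9 + 0.2156·32 + 1.2077·42 = 74.7517

L[3,0] = 0.1701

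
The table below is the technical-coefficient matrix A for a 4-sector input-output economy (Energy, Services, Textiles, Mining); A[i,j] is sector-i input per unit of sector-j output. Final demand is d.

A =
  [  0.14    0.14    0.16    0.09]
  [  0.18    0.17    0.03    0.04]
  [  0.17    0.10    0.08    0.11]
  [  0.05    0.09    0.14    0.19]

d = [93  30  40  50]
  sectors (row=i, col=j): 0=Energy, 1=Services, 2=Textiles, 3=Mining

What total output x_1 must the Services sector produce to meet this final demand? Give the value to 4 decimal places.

Form M = I − A:
  [  0.86   -0.14   -0.16   -0.09]
  [ -0.18    0.83   -0.03   -0.04]
  [ -0.17   -0.10    0.92   -0.11]
  [ -0.05   -0.09   -0.14    0.81]
Leontief inverse L = M⁻¹:
  [  1.2816    0.2683    0.2607    0.1911]
  [  0.2962    1.2801    0.1102    0.1111]
  [  0.2884    0.2121    1.1748    0.2020]
  [  0.1619    0.1955    0.2314    1.2936]
Total output x = L · d:
  x_0 = 1.2816·93 + 0.2683·30 + 0.2607·40 + 0.1911·50 = 147.2177
  x_1 = 0.2962·93 + 1.2801·30 + 0.1102·40 + 0.1111·50 = 75.9054
  x_2 = 0.2884·93 + 0.2121·30 + 1.1748·40 + 0.2020·50 = 90.2732
  x_3 = 0.1619·93 + 0.1955·30 + 0.2314·40 + 1.2936·50 = 94.8526

75.9054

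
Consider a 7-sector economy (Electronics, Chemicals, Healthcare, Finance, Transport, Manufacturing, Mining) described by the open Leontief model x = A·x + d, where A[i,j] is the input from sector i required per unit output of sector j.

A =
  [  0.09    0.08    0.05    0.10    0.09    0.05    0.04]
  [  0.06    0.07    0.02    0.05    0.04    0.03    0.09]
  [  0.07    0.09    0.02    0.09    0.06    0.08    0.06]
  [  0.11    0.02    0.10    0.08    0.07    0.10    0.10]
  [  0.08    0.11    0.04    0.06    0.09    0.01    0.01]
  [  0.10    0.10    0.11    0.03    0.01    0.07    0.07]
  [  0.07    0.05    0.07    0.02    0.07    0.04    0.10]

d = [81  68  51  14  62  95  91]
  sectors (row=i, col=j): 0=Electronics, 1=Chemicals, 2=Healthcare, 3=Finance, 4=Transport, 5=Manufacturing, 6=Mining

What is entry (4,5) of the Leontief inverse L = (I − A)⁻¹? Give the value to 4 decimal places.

Form M = I − A:
  [  0.91   -0.08   -0.05   -0.10   -0.09   -0.05   -0.04]
  [ -0.06    0.93   -0.02   -0.05   -0.04   -0.03   -0.09]
  [ -0.07   -0.09    0.98   -0.09   -0.06   -0.08   -0.06]
  [ -0.11   -0.02   -0.10    0.92   -0.07   -0.10   -0.10]
  [ -0.08   -0.11   -0.04   -0.06    0.91   -0.01   -0.01]
  [ -0.10   -0.10   -0.11   -0.03   -0.01    0.93   -0.07]
  [ -0.07   -0.05   -0.07   -0.02   -0.07   -0.04    0.90]
Leontief inverse L = M⁻¹:
  [  1.1679    0.1478    0.1035    0.1603    0.1500    0.0996    0.1008]
  [  0.1135    1.1164    0.0579    0.0891    0.0821    0.0634    0.1363]
  [  0.1430    0.1527    1.0728    0.1429    0.1132    0.1266    0.1201]
  [  0.2013    0.1009    0.1655    1.1485    0.1386    0.1607    0.1717]
  [  0.1393    0.1643    0.0771    0.1086    1.1381    0.0457    0.0560]
  [  0.1726    0.1671    0.1588    0.0869    0.0641    1.1193    0.1324]
  [  0.1312    0.1078    0.1114    0.0664    0.1195    0.0780    1.1499]
Total output x = L · d:
  x_0 = 1.1679·81 + 0.1478·68 + 0.1035·51 + 0.1603·14 + 0.1500·62 + 0.0996·95 + 0.1008·91 = 140.1107
  x_1 = 0.1135·81 + 1.1164·68 + 0.0579·51 + 0.0891·14 + 0.0821·62 + 0.0634·95 + 0.1363·91 = 112.8266
  x_2 = 0.1430·81 + 0.1527·68 + 1.0728·51 + 0.1429·14 + 0.1132·62 + 0.1266·95 + 0.1201·91 = 108.6589
  x_3 = 0.2013·81 + 0.1009·68 + 0.1655·51 + 1.1485·14 + 0.1386·62 + 0.1607·95 + 0.1717·91 = 87.1675
  x_4 = 0.1393·81 + 0.1643·68 + 0.0771·51 + 0.1086·14 + 1.1381·62 + 0.0457·95 + 0.0560·91 = 107.9195
  x_5 = 0.1726·81 + 0.1671·68 + 0.1588·51 + 0.0869·14 + 0.0641·62 + 1.1193·95 + 0.1324·91 = 157.0140
  x_6 = 0.1312·81 + 0.1078·68 + 0.1114·51 + 0.0664·14 + 0.1195·62 + 0.0780·95 + 1.1499·91 = 144.0372

L[4,5] = 0.0457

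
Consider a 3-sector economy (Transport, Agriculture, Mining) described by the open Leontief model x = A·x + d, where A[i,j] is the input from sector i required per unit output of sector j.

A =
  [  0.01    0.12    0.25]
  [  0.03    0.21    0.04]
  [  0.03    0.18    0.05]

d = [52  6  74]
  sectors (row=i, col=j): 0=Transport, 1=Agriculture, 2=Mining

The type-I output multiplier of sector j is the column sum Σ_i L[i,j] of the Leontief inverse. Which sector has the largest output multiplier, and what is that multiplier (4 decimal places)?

Form M = I − A:
  [  0.99   -0.12   -0.25]
  [ -0.03    0.79   -0.04]
  [ -0.03   -0.18    0.95]
Leontief inverse L = M⁻¹:
  [  1.0252    0.2193    0.2790]
  [  0.0410    1.2868    0.0650]
  [  0.0401    0.2507    1.0738]
Total output x = L · d:
  x_0 = 1.0252·52 + 0.2193·6 + 0.2790·74 = 75.2741
  x_1 = 0.0410·52 + 1.2868·6 + 0.0650·74 = 14.6585
  x_2 = 0.0401·52 + 0.2507·6 + 1.0738·74 = 83.0492
Output multipliers (column sums of L):
  Transport: 1.1063
  Agriculture: 1.7569
  Mining: 1.4177

Agriculture (1.7569)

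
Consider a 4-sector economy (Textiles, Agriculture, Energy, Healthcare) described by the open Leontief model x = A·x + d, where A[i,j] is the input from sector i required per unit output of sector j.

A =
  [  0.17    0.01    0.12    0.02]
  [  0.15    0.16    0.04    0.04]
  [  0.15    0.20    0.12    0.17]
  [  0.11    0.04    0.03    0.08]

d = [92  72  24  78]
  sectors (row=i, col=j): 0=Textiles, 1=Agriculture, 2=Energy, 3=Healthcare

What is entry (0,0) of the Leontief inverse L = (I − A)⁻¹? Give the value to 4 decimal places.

L[0,0] = 1.2557

Form M = I − A:
  [  0.83   -0.01   -0.12   -0.02]
  [ -0.15    0.84   -0.04   -0.04]
  [ -0.15   -0.20    0.88   -0.17]
  [ -0.11   -0.04   -0.03    0.92]
Leontief inverse L = M⁻¹:
  [  1.2557    0.0598    0.1761    0.0624]
  [  0.2468    1.2188    0.0916    0.0753]
  [  0.3031    0.3007    1.1996    0.2413]
  [  0.1708    0.0700    0.0642    1.1056]
Total output x = L · d:
  x_0 = 1.2557·92 + 0.0598·72 + 0.1761·24 + 0.0624·78 = 128.9326
  x_1 = 0.2468·92 + 1.2188·72 + 0.0916·24 + 0.0753·78 = 118.5319
  x_2 = 0.3031·92 + 0.3007·72 + 1.1996·24 + 0.2413·78 = 97.1531
  x_3 = 0.1708·92 + 0.0700·72 + 0.0642·24 + 1.1056·78 = 108.5201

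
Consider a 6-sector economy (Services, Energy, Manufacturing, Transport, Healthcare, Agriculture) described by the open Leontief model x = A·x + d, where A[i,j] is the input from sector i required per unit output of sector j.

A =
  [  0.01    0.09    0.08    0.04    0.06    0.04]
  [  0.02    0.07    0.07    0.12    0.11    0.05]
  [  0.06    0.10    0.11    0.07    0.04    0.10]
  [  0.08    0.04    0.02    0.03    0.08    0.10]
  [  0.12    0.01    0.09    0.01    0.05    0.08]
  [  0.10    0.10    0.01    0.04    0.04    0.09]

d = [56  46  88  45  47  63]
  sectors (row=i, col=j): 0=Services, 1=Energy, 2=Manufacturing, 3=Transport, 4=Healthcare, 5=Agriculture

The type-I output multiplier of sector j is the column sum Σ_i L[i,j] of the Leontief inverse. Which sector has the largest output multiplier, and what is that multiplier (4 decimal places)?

Agriculture (1.7497)

Form M = I − A:
  [  0.99   -0.09   -0.08   -0.04   -0.06   -0.04]
  [ -0.02    0.93   -0.07   -0.12   -0.11   -0.05]
  [ -0.06   -0.10    0.89   -0.07   -0.04   -0.10]
  [ -0.08   -0.04   -0.02    0.97   -0.08   -0.10]
  [ -0.12   -0.01   -0.09   -0.01    0.95   -0.08]
  [ -0.10   -0.10   -0.01   -0.04   -0.04    0.91]
Leontief inverse L = M⁻¹:
  [  1.0453    0.1265    0.1160    0.0715    0.0950    0.0819]
  [  0.0718    1.1145    0.1146    0.1552    0.1560    0.1077]
  [  0.1101    0.1587    1.1596    0.1154    0.0907    0.1616]
  [  0.1183    0.0791    0.0537    1.0565    0.1138    0.1416]
  [  0.1559    0.0557    0.1302    0.0390    1.0829    0.1237]
  [  0.1360    0.1440    0.0462    0.0743    0.0812    1.1332]
Total output x = L · d:
  x_0 = 1.0453·56 + 0.1265·46 + 0.1160·88 + 0.0715·45 + 0.0950·47 + 0.0819·63 = 87.4060
  x_1 = 0.0718·56 + 1.1145·46 + 0.1146·88 + 0.1552·45 + 0.1560·47 + 0.1077·63 = 86.4713
  x_2 = 0.1101·56 + 0.1587·46 + 1.1596·88 + 0.1154·45 + 0.0907·47 + 0.1616·63 = 135.1469
  x_3 = 0.1183·56 + 0.0791·46 + 0.0537·88 + 1.0565·45 + 0.1138·47 + 0.1416·63 = 76.7993
  x_4 = 0.1559·56 + 0.0557·46 + 0.1302·88 + 0.0390·45 + 1.0829·47 + 0.1237·63 = 83.1928
  x_5 = 0.1360·56 + 0.1440·46 + 0.0462·88 + 0.0743·45 + 0.0812·47 + 1.1332·63 = 96.8559
Output multipliers (column sums of L):
  Services: 1.6374
  Energy: 1.6785
  Manufacturing: 1.6202
  Transport: 1.5119
  Healthcare: 1.6196
  Agriculture: 1.7497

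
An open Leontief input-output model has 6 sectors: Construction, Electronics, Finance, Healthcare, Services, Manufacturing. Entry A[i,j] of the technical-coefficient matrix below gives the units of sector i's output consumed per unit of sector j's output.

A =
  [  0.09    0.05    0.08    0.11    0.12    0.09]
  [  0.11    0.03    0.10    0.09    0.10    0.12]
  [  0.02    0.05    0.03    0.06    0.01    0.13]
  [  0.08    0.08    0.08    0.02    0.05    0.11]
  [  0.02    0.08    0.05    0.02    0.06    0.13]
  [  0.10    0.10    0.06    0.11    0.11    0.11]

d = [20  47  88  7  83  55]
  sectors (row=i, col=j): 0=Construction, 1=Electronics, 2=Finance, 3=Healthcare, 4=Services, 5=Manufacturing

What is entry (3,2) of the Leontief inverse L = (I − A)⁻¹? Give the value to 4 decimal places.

L[3,2] = 0.1328

Form M = I − A:
  [  0.91   -0.05   -0.08   -0.11   -0.12   -0.09]
  [ -0.11    0.97   -0.10   -0.09   -0.10   -0.12]
  [ -0.02   -0.05    0.97   -0.06   -0.01   -0.13]
  [ -0.08   -0.08   -0.08    0.98   -0.05   -0.11]
  [ -0.02   -0.08   -0.05   -0.02    0.94   -0.13]
  [ -0.10   -0.10   -0.06   -0.11   -0.11    0.89]
Leontief inverse L = M⁻¹:
  [  1.1588    0.1191    0.1452    0.1769    0.1955    0.2049]
  [  0.1810    1.1013    0.1657    0.1618    0.1784    0.2370]
  [  0.0668    0.0923    1.0698    0.1048    0.0584    0.1969]
  [  0.1388    0.1334    0.1328    1.0814    0.1145    0.2018]
  [  0.0716    0.1283    0.0956    0.0721    1.1161    0.2104]
  [  0.1810    0.1757    0.1353    0.1877    0.1980    1.2375]
Total output x = L · d:
  x_0 = 1.1588·20 + 0.1191·47 + 0.1452·88 + 0.1769·7 + 0.1955·83 + 0.2049·55 = 70.2838
  x_1 = 0.1810·20 + 1.1013·47 + 0.1657·88 + 0.1618·7 + 0.1784·83 + 0.2370·55 = 98.9333
  x_2 = 0.0668·20 + 0.0923·47 + 1.0698·88 + 0.1048·7 + 0.0584·83 + 0.1969·55 = 116.2263
  x_3 = 0.1388·20 + 0.1334·47 + 0.1328·88 + 1.0814·7 + 0.1145·83 + 0.2018·55 = 48.8985
  x_4 = 0.0716·20 + 0.1283·47 + 0.0956·88 + 0.0721·7 + 1.1161·83 + 0.2104·55 = 120.5925
  x_5 = 0.1810·20 + 0.1757·47 + 0.1353·88 + 0.1877·7 + 0.1980·83 + 1.2375·55 = 109.5947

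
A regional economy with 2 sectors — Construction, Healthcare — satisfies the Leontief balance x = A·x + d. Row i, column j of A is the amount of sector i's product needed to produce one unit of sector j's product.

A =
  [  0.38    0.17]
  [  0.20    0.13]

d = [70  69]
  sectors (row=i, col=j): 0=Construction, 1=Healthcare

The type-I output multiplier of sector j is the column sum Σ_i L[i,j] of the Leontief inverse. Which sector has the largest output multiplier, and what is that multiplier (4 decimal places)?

Construction (2.1171)

Form M = I − A:
  [  0.62   -0.17]
  [ -0.20    0.87]
Leontief inverse L = M⁻¹:
  [  1.7214    0.3364]
  [  0.3957    1.2268]
Total output x = L · d:
  x_0 = 1.7214·70 + 0.3364·69 = 143.7080
  x_1 = 0.3957·70 + 1.2268·69 = 112.3467
Output multipliers (column sums of L):
  Construction: 2.1171
  Healthcare: 1.5631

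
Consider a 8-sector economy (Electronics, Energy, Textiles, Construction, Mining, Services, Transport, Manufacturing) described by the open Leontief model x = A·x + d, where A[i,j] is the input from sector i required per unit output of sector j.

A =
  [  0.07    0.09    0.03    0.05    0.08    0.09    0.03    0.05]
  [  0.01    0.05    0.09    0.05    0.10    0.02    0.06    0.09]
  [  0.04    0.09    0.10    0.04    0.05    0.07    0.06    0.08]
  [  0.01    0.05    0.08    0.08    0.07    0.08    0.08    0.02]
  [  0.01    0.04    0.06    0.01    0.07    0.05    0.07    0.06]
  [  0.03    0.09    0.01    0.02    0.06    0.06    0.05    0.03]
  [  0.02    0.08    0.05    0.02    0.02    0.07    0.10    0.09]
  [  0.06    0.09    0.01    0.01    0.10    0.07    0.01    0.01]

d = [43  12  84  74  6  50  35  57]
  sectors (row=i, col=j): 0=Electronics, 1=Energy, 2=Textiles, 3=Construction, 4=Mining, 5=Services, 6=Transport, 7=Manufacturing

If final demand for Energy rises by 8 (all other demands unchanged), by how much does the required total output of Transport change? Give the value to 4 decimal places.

1.1075

Form M = I − A:
  [  0.93   -0.09   -0.03   -0.05   -0.08   -0.09   -0.03   -0.05]
  [ -0.01    0.95   -0.09   -0.05   -0.10   -0.02   -0.06   -0.09]
  [ -0.04   -0.09    0.90   -0.04   -0.05   -0.07   -0.06   -0.08]
  [ -0.01   -0.05   -0.08    0.92   -0.07   -0.08   -0.08   -0.02]
  [ -0.01   -0.04   -0.06   -0.01    0.93   -0.05   -0.07   -0.06]
  [ -0.03   -0.09   -0.01   -0.02   -0.06    0.94   -0.05   -0.03]
  [ -0.02   -0.08   -0.05   -0.02   -0.02   -0.07    0.90   -0.09]
  [ -0.06   -0.09   -0.01   -0.01   -0.10   -0.07   -0.01    0.99]
Leontief inverse L = M⁻¹:
  [  1.0949    0.1500    0.0749    0.0783    0.1414    0.1408    0.0783    0.0965]
  [  0.0337    1.1081    0.1374    0.0751    0.1566    0.0700    0.1084    0.1365]
  [  0.0684    0.1583    1.1523    0.0703    0.1151    0.1262    0.1134    0.1335]
  [  0.0314    0.1086    0.1282    1.1079    0.1232    0.1306    0.1329    0.0677]
  [  0.0287    0.0867    0.0943    0.0278    1.1127    0.0885    0.1080    0.0975]
  [  0.0462    0.1320    0.0427    0.0390    0.1029    1.0944    0.0862    0.0658]
  [  0.0438    0.1384    0.0905    0.0435    0.0735    0.1168    1.1454    0.1351]
  [  0.0770    0.1320    0.0434    0.0295    0.1456    0.1050    0.0457    1.0463]
Total output x = L · d:
  x_0 = 1.0949·43 + 0.1500·12 + 0.0749·84 + 0.0783·74 + 0.1414·6 + 0.1408·50 + 0.0783·35 + 0.0965·57 = 77.0926
  x_1 = 0.0337·43 + 1.1081·12 + 0.1374·84 + 0.0751·74 + 0.1566·6 + 0.0700·50 + 0.1084·35 + 0.1365·57 = 47.8577
  x_2 = 0.0684·43 + 0.1583·12 + 1.1523·84 + 0.0703·74 + 0.1151·6 + 0.1262·50 + 0.1134·35 + 0.1335·57 = 125.4191
  x_3 = 0.0314·43 + 0.1086·12 + 0.1282·84 + 1.1079·74 + 0.1232·6 + 0.1306·50 + 0.1329·35 + 0.0677·57 = 111.1905
  x_4 = 0.0287·43 + 0.0867·12 + 0.0943·84 + 0.0278·74 + 1.1127·6 + 0.0885·50 + 0.1080·35 + 0.0975·57 = 32.6945
  x_5 = 0.0462·43 + 0.1320·12 + 0.0427·84 + 0.0390·74 + 0.1029·6 + 1.0944·50 + 0.0862·35 + 0.0658·57 = 72.1535
  x_6 = 0.0438·43 + 0.1384·12 + 0.0905·84 + 0.0435·74 + 0.0735·6 + 0.1168·50 + 1.1454·35 + 0.1351·57 = 68.4416
  x_7 = 0.0770·43 + 0.1320·12 + 0.0434·84 + 0.0295·74 + 0.1456·6 + 0.1050·50 + 0.0457·35 + 1.0463·57 = 78.0843
Δx_6 = L[6,1] · Δd_1 = 0.1384 · 8 = 1.1075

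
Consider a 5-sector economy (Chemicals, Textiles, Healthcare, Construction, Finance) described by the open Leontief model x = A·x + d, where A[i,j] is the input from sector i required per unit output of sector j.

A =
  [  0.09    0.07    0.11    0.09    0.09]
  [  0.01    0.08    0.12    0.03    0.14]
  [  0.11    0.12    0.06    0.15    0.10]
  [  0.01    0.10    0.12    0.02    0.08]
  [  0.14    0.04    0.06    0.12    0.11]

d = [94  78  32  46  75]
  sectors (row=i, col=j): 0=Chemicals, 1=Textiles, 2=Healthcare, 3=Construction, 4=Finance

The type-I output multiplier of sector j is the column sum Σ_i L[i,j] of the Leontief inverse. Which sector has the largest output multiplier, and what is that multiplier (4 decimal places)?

Finance (1.9229)

Form M = I − A:
  [  0.91   -0.07   -0.11   -0.09   -0.09]
  [ -0.01    0.92   -0.12   -0.03   -0.14]
  [ -0.11   -0.12    0.94   -0.15   -0.10]
  [ -0.01   -0.10   -0.12    0.98   -0.08]
  [ -0.14   -0.04   -0.06   -0.12    0.89]
Leontief inverse L = M⁻¹:
  [  1.1509    0.1363    0.1834    0.1591    0.1727]
  [  0.0680    1.1350    0.1786    0.0945    0.2140]
  [  0.1740    0.1960    1.1502    0.2222    0.1976]
  [  0.0566    0.1499    0.1722    1.0743    0.1452]
  [  0.2035    0.1059    0.1376    0.1891    1.1933]
Total output x = L · d:
  x_0 = 1.1509·94 + 0.1363·78 + 0.1834·32 + 0.1591·46 + 0.1727·75 = 144.9569
  x_1 = 0.0680·94 + 1.1350·78 + 0.1786·32 + 0.0945·46 + 0.2140·75 = 121.0351
  x_2 = 0.1740·94 + 0.1960·78 + 1.1502·32 + 0.2222·46 + 0.1976·75 = 93.5022
  x_3 = 0.0566·94 + 0.1499·78 + 0.1722·32 + 1.0743·46 + 0.1452·75 = 82.8286
  x_4 = 0.2035·94 + 0.1059·78 + 0.1376·32 + 0.1891·46 + 1.1933·75 = 129.9831
Output multipliers (column sums of L):
  Chemicals: 1.6530
  Textiles: 1.7230
  Healthcare: 1.8220
  Construction: 1.7393
  Finance: 1.9229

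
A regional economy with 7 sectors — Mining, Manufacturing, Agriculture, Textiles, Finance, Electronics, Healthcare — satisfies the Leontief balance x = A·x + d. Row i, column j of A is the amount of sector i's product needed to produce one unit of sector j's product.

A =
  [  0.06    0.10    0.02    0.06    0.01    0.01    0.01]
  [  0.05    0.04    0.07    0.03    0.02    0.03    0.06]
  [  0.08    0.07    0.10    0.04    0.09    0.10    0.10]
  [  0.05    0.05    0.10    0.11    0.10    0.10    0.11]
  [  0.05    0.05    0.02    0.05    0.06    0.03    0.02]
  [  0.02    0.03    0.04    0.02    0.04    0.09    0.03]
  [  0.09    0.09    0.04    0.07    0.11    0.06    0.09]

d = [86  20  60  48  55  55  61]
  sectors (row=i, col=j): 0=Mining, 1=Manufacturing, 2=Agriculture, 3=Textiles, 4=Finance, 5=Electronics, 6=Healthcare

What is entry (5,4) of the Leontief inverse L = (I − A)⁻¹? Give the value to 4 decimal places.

Form M = I − A:
  [  0.94   -0.10   -0.02   -0.06   -0.01   -0.01   -0.01]
  [ -0.05    0.96   -0.07   -0.03   -0.02   -0.03   -0.06]
  [ -0.08   -0.07    0.90   -0.04   -0.09   -0.10   -0.10]
  [ -0.05   -0.05   -0.10    0.89   -0.10   -0.10   -0.11]
  [ -0.05   -0.05   -0.02   -0.05    0.94   -0.03   -0.02]
  [ -0.02   -0.03   -0.04   -0.02   -0.04    0.91   -0.03]
  [ -0.09   -0.09   -0.04   -0.07   -0.11   -0.06    0.91]
Leontief inverse L = M⁻¹:
  [  1.0853    0.1273    0.0474    0.0852    0.0337    0.0343    0.0377]
  [  0.0817    1.0738    0.0998    0.0578    0.0529    0.0615    0.0929]
  [  0.1359    0.1301    1.1514    0.0895    0.1489    0.1573    0.1559]
  [  0.1117    0.1150    0.1606    1.1696    0.1713    0.1685    0.1772]
  [  0.0753    0.0776    0.0447    0.0756    1.0863    0.0554    0.0457]
  [  0.0430    0.0547    0.0633    0.0407    0.0660    1.1184    0.0543]
  [  0.1419    0.1464    0.0871    0.1199    0.1640    0.1098    1.1414]
Total output x = L · d:
  x_0 = 1.0853·86 + 0.1273·20 + 0.0474·60 + 0.0852·48 + 0.0337·55 + 0.0343·55 + 0.0377·61 = 108.8618
  x_1 = 0.0817·86 + 1.0738·20 + 0.0998·60 + 0.0578·48 + 0.0529·55 + 0.0615·55 + 0.0929·61 = 49.2239
  x_2 = 0.1359·86 + 0.1301·20 + 1.1514·60 + 0.0895·48 + 0.1489·55 + 0.1573·55 + 0.1559·61 = 114.0142
  x_3 = 0.1117·86 + 0.1150·20 + 0.1606·60 + 1.1696·48 + 0.1713·55 + 0.1685·55 + 0.1772·61 = 107.1731
  x_4 = 0.0753·86 + 0.0776·20 + 0.0447·60 + 0.0756·48 + 1.0863·55 + 0.0554·55 + 0.0457·61 = 79.9242
  x_5 = 0.0430·86 + 0.0547·20 + 0.0633·60 + 0.0407·48 + 0.0660·55 + 1.1184·55 + 0.0543·61 = 78.9876
  x_6 = 0.1419·86 + 0.1464·20 + 0.0871·60 + 0.1199·48 + 0.1640·55 + 0.1098·55 + 1.1414·61 = 110.7927

L[5,4] = 0.0660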